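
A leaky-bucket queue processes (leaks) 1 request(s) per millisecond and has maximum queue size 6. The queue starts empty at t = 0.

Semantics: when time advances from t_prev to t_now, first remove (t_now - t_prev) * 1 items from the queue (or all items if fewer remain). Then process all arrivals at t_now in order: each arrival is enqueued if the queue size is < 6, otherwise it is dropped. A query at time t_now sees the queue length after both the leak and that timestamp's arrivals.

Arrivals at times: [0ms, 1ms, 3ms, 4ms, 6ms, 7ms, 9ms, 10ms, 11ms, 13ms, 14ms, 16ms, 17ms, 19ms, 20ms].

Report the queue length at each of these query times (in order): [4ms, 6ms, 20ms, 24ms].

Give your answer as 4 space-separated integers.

Queue lengths at query times:
  query t=4ms: backlog = 1
  query t=6ms: backlog = 1
  query t=20ms: backlog = 1
  query t=24ms: backlog = 0

Answer: 1 1 1 0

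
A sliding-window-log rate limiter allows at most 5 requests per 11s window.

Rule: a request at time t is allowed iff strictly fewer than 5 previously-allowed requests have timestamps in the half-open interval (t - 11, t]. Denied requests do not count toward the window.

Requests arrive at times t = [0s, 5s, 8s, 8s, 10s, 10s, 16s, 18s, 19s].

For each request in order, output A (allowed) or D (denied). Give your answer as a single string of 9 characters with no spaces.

Tracking allowed requests in the window:
  req#1 t=0s: ALLOW
  req#2 t=5s: ALLOW
  req#3 t=8s: ALLOW
  req#4 t=8s: ALLOW
  req#5 t=10s: ALLOW
  req#6 t=10s: DENY
  req#7 t=16s: ALLOW
  req#8 t=18s: ALLOW
  req#9 t=19s: ALLOW

Answer: AAAAADAAA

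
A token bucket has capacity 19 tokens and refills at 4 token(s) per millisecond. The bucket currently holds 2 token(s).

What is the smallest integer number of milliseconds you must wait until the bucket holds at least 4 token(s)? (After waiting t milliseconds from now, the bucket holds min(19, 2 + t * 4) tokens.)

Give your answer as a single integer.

Need 2 + t * 4 >= 4, so t >= 2/4.
Smallest integer t = ceil(2/4) = 1.

Answer: 1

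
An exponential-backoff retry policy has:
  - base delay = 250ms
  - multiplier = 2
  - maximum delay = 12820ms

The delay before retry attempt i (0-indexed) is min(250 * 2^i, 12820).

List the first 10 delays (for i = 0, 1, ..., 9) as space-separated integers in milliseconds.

Computing each delay:
  i=0: min(250*2^0, 12820) = 250
  i=1: min(250*2^1, 12820) = 500
  i=2: min(250*2^2, 12820) = 1000
  i=3: min(250*2^3, 12820) = 2000
  i=4: min(250*2^4, 12820) = 4000
  i=5: min(250*2^5, 12820) = 8000
  i=6: min(250*2^6, 12820) = 12820
  i=7: min(250*2^7, 12820) = 12820
  i=8: min(250*2^8, 12820) = 12820
  i=9: min(250*2^9, 12820) = 12820

Answer: 250 500 1000 2000 4000 8000 12820 12820 12820 12820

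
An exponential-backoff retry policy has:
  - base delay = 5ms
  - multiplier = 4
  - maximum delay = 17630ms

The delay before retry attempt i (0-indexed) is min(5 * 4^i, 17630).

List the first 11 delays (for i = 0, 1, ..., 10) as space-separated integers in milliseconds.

Computing each delay:
  i=0: min(5*4^0, 17630) = 5
  i=1: min(5*4^1, 17630) = 20
  i=2: min(5*4^2, 17630) = 80
  i=3: min(5*4^3, 17630) = 320
  i=4: min(5*4^4, 17630) = 1280
  i=5: min(5*4^5, 17630) = 5120
  i=6: min(5*4^6, 17630) = 17630
  i=7: min(5*4^7, 17630) = 17630
  i=8: min(5*4^8, 17630) = 17630
  i=9: min(5*4^9, 17630) = 17630
  i=10: min(5*4^10, 17630) = 17630

Answer: 5 20 80 320 1280 5120 17630 17630 17630 17630 17630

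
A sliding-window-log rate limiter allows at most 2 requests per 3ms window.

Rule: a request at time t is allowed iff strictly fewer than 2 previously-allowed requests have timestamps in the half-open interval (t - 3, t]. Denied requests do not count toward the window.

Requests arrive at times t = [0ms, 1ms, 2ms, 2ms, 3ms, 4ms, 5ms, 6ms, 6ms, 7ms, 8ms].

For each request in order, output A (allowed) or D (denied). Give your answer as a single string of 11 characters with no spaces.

Tracking allowed requests in the window:
  req#1 t=0ms: ALLOW
  req#2 t=1ms: ALLOW
  req#3 t=2ms: DENY
  req#4 t=2ms: DENY
  req#5 t=3ms: ALLOW
  req#6 t=4ms: ALLOW
  req#7 t=5ms: DENY
  req#8 t=6ms: ALLOW
  req#9 t=6ms: DENY
  req#10 t=7ms: ALLOW
  req#11 t=8ms: DENY

Answer: AADDAADADAD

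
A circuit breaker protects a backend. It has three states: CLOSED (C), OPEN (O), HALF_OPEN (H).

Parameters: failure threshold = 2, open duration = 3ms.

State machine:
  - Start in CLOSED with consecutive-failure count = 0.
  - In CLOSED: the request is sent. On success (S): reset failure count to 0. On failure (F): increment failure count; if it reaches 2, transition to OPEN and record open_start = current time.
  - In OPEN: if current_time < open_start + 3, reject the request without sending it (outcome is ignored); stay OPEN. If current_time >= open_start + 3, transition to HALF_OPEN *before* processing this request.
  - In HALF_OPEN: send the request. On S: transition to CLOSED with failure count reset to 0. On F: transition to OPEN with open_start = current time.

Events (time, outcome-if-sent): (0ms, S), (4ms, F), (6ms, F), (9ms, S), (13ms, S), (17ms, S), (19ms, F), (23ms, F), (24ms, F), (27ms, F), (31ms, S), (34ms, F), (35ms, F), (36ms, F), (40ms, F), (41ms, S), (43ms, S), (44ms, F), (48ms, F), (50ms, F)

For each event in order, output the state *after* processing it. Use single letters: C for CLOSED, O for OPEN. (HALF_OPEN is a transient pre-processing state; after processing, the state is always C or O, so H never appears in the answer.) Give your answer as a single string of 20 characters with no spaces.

Answer: CCOCCCCOOOCCOOOOCCOO

Derivation:
State after each event:
  event#1 t=0ms outcome=S: state=CLOSED
  event#2 t=4ms outcome=F: state=CLOSED
  event#3 t=6ms outcome=F: state=OPEN
  event#4 t=9ms outcome=S: state=CLOSED
  event#5 t=13ms outcome=S: state=CLOSED
  event#6 t=17ms outcome=S: state=CLOSED
  event#7 t=19ms outcome=F: state=CLOSED
  event#8 t=23ms outcome=F: state=OPEN
  event#9 t=24ms outcome=F: state=OPEN
  event#10 t=27ms outcome=F: state=OPEN
  event#11 t=31ms outcome=S: state=CLOSED
  event#12 t=34ms outcome=F: state=CLOSED
  event#13 t=35ms outcome=F: state=OPEN
  event#14 t=36ms outcome=F: state=OPEN
  event#15 t=40ms outcome=F: state=OPEN
  event#16 t=41ms outcome=S: state=OPEN
  event#17 t=43ms outcome=S: state=CLOSED
  event#18 t=44ms outcome=F: state=CLOSED
  event#19 t=48ms outcome=F: state=OPEN
  event#20 t=50ms outcome=F: state=OPEN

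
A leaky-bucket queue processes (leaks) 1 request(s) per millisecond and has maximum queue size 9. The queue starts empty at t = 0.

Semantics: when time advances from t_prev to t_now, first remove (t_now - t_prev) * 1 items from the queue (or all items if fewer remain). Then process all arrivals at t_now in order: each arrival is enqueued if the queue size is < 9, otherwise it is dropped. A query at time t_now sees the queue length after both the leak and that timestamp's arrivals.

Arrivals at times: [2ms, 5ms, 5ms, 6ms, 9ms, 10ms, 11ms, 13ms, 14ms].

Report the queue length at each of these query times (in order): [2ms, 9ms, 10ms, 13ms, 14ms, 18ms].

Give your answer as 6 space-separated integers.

Answer: 1 1 1 1 1 0

Derivation:
Queue lengths at query times:
  query t=2ms: backlog = 1
  query t=9ms: backlog = 1
  query t=10ms: backlog = 1
  query t=13ms: backlog = 1
  query t=14ms: backlog = 1
  query t=18ms: backlog = 0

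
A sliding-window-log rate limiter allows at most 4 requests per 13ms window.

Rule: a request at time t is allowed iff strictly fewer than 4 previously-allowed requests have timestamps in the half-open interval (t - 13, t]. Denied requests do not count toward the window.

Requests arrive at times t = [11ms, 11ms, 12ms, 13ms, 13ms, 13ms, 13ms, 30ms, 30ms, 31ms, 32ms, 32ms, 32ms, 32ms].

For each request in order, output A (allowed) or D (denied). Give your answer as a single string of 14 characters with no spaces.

Answer: AAAADDDAAAADDD

Derivation:
Tracking allowed requests in the window:
  req#1 t=11ms: ALLOW
  req#2 t=11ms: ALLOW
  req#3 t=12ms: ALLOW
  req#4 t=13ms: ALLOW
  req#5 t=13ms: DENY
  req#6 t=13ms: DENY
  req#7 t=13ms: DENY
  req#8 t=30ms: ALLOW
  req#9 t=30ms: ALLOW
  req#10 t=31ms: ALLOW
  req#11 t=32ms: ALLOW
  req#12 t=32ms: DENY
  req#13 t=32ms: DENY
  req#14 t=32ms: DENY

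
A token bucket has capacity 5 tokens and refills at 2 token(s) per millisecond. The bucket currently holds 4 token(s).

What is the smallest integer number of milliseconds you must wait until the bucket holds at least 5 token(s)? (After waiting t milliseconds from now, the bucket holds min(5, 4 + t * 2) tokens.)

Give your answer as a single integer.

Need 4 + t * 2 >= 5, so t >= 1/2.
Smallest integer t = ceil(1/2) = 1.

Answer: 1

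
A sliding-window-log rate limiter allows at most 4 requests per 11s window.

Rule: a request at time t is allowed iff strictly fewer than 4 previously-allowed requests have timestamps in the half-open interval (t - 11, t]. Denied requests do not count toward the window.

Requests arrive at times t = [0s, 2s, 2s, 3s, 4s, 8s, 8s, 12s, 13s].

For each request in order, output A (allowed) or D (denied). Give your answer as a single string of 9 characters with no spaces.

Tracking allowed requests in the window:
  req#1 t=0s: ALLOW
  req#2 t=2s: ALLOW
  req#3 t=2s: ALLOW
  req#4 t=3s: ALLOW
  req#5 t=4s: DENY
  req#6 t=8s: DENY
  req#7 t=8s: DENY
  req#8 t=12s: ALLOW
  req#9 t=13s: ALLOW

Answer: AAAADDDAA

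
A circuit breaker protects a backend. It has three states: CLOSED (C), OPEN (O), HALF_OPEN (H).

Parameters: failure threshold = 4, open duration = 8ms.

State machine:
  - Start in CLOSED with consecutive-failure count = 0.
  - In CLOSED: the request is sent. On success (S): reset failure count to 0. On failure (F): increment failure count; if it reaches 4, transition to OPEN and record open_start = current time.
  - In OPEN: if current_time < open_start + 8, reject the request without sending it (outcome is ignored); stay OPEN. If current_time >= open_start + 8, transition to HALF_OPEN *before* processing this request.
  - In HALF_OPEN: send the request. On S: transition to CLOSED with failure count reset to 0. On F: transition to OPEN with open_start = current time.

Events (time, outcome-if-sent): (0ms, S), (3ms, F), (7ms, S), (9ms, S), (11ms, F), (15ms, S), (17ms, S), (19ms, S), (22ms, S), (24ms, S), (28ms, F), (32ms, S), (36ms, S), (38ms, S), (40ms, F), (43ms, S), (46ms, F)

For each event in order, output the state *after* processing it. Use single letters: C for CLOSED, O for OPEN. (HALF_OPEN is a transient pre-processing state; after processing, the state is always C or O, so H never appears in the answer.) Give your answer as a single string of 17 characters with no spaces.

Answer: CCCCCCCCCCCCCCCCC

Derivation:
State after each event:
  event#1 t=0ms outcome=S: state=CLOSED
  event#2 t=3ms outcome=F: state=CLOSED
  event#3 t=7ms outcome=S: state=CLOSED
  event#4 t=9ms outcome=S: state=CLOSED
  event#5 t=11ms outcome=F: state=CLOSED
  event#6 t=15ms outcome=S: state=CLOSED
  event#7 t=17ms outcome=S: state=CLOSED
  event#8 t=19ms outcome=S: state=CLOSED
  event#9 t=22ms outcome=S: state=CLOSED
  event#10 t=24ms outcome=S: state=CLOSED
  event#11 t=28ms outcome=F: state=CLOSED
  event#12 t=32ms outcome=S: state=CLOSED
  event#13 t=36ms outcome=S: state=CLOSED
  event#14 t=38ms outcome=S: state=CLOSED
  event#15 t=40ms outcome=F: state=CLOSED
  event#16 t=43ms outcome=S: state=CLOSED
  event#17 t=46ms outcome=F: state=CLOSED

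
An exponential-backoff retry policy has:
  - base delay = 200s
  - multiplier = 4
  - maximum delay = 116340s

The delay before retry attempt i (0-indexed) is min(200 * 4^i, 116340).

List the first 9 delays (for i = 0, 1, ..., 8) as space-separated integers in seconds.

Answer: 200 800 3200 12800 51200 116340 116340 116340 116340

Derivation:
Computing each delay:
  i=0: min(200*4^0, 116340) = 200
  i=1: min(200*4^1, 116340) = 800
  i=2: min(200*4^2, 116340) = 3200
  i=3: min(200*4^3, 116340) = 12800
  i=4: min(200*4^4, 116340) = 51200
  i=5: min(200*4^5, 116340) = 116340
  i=6: min(200*4^6, 116340) = 116340
  i=7: min(200*4^7, 116340) = 116340
  i=8: min(200*4^8, 116340) = 116340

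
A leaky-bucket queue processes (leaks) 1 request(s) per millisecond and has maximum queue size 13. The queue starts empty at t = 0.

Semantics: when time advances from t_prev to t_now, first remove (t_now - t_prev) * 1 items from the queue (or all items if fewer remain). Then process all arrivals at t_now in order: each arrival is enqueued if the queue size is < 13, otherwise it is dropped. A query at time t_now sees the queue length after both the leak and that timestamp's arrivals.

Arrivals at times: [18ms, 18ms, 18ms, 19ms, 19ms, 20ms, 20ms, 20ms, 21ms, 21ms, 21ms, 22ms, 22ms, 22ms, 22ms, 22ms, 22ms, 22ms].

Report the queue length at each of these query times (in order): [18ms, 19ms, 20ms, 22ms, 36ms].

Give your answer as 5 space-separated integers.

Queue lengths at query times:
  query t=18ms: backlog = 3
  query t=19ms: backlog = 4
  query t=20ms: backlog = 6
  query t=22ms: backlog = 13
  query t=36ms: backlog = 0

Answer: 3 4 6 13 0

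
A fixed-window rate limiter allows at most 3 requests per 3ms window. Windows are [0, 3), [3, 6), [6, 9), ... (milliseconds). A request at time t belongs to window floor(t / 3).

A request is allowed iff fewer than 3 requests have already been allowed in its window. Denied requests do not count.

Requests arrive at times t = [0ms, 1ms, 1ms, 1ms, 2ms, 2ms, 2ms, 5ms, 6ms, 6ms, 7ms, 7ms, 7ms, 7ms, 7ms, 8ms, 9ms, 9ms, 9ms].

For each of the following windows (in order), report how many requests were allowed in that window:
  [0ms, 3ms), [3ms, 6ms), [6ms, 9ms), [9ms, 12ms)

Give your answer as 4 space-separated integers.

Processing requests:
  req#1 t=0ms (window 0): ALLOW
  req#2 t=1ms (window 0): ALLOW
  req#3 t=1ms (window 0): ALLOW
  req#4 t=1ms (window 0): DENY
  req#5 t=2ms (window 0): DENY
  req#6 t=2ms (window 0): DENY
  req#7 t=2ms (window 0): DENY
  req#8 t=5ms (window 1): ALLOW
  req#9 t=6ms (window 2): ALLOW
  req#10 t=6ms (window 2): ALLOW
  req#11 t=7ms (window 2): ALLOW
  req#12 t=7ms (window 2): DENY
  req#13 t=7ms (window 2): DENY
  req#14 t=7ms (window 2): DENY
  req#15 t=7ms (window 2): DENY
  req#16 t=8ms (window 2): DENY
  req#17 t=9ms (window 3): ALLOW
  req#18 t=9ms (window 3): ALLOW
  req#19 t=9ms (window 3): ALLOW

Allowed counts by window: 3 1 3 3

Answer: 3 1 3 3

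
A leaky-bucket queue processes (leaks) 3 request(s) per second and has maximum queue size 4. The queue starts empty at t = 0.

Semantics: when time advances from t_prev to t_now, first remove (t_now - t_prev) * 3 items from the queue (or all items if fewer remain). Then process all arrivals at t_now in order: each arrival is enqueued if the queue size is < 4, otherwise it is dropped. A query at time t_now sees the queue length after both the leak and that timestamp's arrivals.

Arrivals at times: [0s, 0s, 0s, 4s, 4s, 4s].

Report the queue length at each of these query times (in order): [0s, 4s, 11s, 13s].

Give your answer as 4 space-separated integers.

Answer: 3 3 0 0

Derivation:
Queue lengths at query times:
  query t=0s: backlog = 3
  query t=4s: backlog = 3
  query t=11s: backlog = 0
  query t=13s: backlog = 0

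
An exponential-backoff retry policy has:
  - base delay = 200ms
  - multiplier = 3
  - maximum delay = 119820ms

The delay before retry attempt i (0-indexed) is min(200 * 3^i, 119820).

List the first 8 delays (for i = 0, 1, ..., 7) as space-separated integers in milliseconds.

Answer: 200 600 1800 5400 16200 48600 119820 119820

Derivation:
Computing each delay:
  i=0: min(200*3^0, 119820) = 200
  i=1: min(200*3^1, 119820) = 600
  i=2: min(200*3^2, 119820) = 1800
  i=3: min(200*3^3, 119820) = 5400
  i=4: min(200*3^4, 119820) = 16200
  i=5: min(200*3^5, 119820) = 48600
  i=6: min(200*3^6, 119820) = 119820
  i=7: min(200*3^7, 119820) = 119820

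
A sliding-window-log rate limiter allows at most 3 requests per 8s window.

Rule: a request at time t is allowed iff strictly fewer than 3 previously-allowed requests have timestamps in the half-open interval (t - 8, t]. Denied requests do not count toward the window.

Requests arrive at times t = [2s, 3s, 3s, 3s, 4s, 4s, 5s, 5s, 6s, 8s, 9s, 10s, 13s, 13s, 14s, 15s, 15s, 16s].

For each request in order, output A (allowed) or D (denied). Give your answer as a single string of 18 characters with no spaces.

Answer: AAADDDDDDDDAAADDDD

Derivation:
Tracking allowed requests in the window:
  req#1 t=2s: ALLOW
  req#2 t=3s: ALLOW
  req#3 t=3s: ALLOW
  req#4 t=3s: DENY
  req#5 t=4s: DENY
  req#6 t=4s: DENY
  req#7 t=5s: DENY
  req#8 t=5s: DENY
  req#9 t=6s: DENY
  req#10 t=8s: DENY
  req#11 t=9s: DENY
  req#12 t=10s: ALLOW
  req#13 t=13s: ALLOW
  req#14 t=13s: ALLOW
  req#15 t=14s: DENY
  req#16 t=15s: DENY
  req#17 t=15s: DENY
  req#18 t=16s: DENY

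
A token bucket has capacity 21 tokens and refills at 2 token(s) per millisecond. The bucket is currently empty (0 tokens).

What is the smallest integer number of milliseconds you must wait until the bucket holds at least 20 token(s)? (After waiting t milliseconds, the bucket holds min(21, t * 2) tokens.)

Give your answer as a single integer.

Need t * 2 >= 20, so t >= 20/2.
Smallest integer t = ceil(20/2) = 10.

Answer: 10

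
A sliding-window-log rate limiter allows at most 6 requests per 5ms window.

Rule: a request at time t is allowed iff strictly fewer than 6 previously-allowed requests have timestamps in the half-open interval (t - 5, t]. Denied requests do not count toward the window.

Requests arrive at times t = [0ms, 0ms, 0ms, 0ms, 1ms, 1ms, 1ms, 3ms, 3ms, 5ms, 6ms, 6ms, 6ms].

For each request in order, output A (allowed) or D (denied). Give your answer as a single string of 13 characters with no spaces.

Answer: AAAAAADDDAAAA

Derivation:
Tracking allowed requests in the window:
  req#1 t=0ms: ALLOW
  req#2 t=0ms: ALLOW
  req#3 t=0ms: ALLOW
  req#4 t=0ms: ALLOW
  req#5 t=1ms: ALLOW
  req#6 t=1ms: ALLOW
  req#7 t=1ms: DENY
  req#8 t=3ms: DENY
  req#9 t=3ms: DENY
  req#10 t=5ms: ALLOW
  req#11 t=6ms: ALLOW
  req#12 t=6ms: ALLOW
  req#13 t=6ms: ALLOW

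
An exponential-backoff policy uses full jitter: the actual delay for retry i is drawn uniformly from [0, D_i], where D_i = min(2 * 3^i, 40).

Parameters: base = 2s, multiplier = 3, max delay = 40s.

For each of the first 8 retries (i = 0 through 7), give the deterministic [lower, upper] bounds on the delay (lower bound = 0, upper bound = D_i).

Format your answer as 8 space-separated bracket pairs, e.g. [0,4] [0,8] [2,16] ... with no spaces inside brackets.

Answer: [0,2] [0,6] [0,18] [0,40] [0,40] [0,40] [0,40] [0,40]

Derivation:
Computing bounds per retry:
  i=0: D_i=min(2*3^0,40)=2, bounds=[0,2]
  i=1: D_i=min(2*3^1,40)=6, bounds=[0,6]
  i=2: D_i=min(2*3^2,40)=18, bounds=[0,18]
  i=3: D_i=min(2*3^3,40)=40, bounds=[0,40]
  i=4: D_i=min(2*3^4,40)=40, bounds=[0,40]
  i=5: D_i=min(2*3^5,40)=40, bounds=[0,40]
  i=6: D_i=min(2*3^6,40)=40, bounds=[0,40]
  i=7: D_i=min(2*3^7,40)=40, bounds=[0,40]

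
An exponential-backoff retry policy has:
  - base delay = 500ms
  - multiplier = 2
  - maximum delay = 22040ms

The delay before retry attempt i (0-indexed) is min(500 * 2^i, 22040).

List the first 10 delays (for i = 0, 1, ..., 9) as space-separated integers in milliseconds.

Computing each delay:
  i=0: min(500*2^0, 22040) = 500
  i=1: min(500*2^1, 22040) = 1000
  i=2: min(500*2^2, 22040) = 2000
  i=3: min(500*2^3, 22040) = 4000
  i=4: min(500*2^4, 22040) = 8000
  i=5: min(500*2^5, 22040) = 16000
  i=6: min(500*2^6, 22040) = 22040
  i=7: min(500*2^7, 22040) = 22040
  i=8: min(500*2^8, 22040) = 22040
  i=9: min(500*2^9, 22040) = 22040

Answer: 500 1000 2000 4000 8000 16000 22040 22040 22040 22040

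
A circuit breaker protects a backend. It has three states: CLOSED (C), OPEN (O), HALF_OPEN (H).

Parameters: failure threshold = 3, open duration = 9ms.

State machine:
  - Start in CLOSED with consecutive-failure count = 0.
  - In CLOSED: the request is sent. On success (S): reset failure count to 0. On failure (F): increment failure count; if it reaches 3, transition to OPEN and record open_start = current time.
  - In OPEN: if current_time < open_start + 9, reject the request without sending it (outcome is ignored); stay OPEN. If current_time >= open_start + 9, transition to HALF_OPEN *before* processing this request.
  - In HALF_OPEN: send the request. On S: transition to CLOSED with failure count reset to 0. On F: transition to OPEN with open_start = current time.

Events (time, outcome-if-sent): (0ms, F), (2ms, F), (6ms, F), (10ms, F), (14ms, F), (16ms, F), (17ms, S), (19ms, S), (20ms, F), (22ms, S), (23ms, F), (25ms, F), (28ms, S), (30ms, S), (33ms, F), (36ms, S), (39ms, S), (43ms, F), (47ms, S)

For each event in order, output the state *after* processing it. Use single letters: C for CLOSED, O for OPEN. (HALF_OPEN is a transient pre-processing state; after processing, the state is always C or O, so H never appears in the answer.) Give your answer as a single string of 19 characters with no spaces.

Answer: CCOOOOOOOOOOOOOCCCC

Derivation:
State after each event:
  event#1 t=0ms outcome=F: state=CLOSED
  event#2 t=2ms outcome=F: state=CLOSED
  event#3 t=6ms outcome=F: state=OPEN
  event#4 t=10ms outcome=F: state=OPEN
  event#5 t=14ms outcome=F: state=OPEN
  event#6 t=16ms outcome=F: state=OPEN
  event#7 t=17ms outcome=S: state=OPEN
  event#8 t=19ms outcome=S: state=OPEN
  event#9 t=20ms outcome=F: state=OPEN
  event#10 t=22ms outcome=S: state=OPEN
  event#11 t=23ms outcome=F: state=OPEN
  event#12 t=25ms outcome=F: state=OPEN
  event#13 t=28ms outcome=S: state=OPEN
  event#14 t=30ms outcome=S: state=OPEN
  event#15 t=33ms outcome=F: state=OPEN
  event#16 t=36ms outcome=S: state=CLOSED
  event#17 t=39ms outcome=S: state=CLOSED
  event#18 t=43ms outcome=F: state=CLOSED
  event#19 t=47ms outcome=S: state=CLOSED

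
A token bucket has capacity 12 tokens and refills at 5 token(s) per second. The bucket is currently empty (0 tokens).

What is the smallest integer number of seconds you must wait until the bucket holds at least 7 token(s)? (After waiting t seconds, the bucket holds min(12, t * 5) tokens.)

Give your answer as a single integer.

Need t * 5 >= 7, so t >= 7/5.
Smallest integer t = ceil(7/5) = 2.

Answer: 2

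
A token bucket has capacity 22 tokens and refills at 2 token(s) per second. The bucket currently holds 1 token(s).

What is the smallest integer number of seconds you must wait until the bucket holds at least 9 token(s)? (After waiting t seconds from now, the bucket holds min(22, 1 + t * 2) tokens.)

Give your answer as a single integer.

Need 1 + t * 2 >= 9, so t >= 8/2.
Smallest integer t = ceil(8/2) = 4.

Answer: 4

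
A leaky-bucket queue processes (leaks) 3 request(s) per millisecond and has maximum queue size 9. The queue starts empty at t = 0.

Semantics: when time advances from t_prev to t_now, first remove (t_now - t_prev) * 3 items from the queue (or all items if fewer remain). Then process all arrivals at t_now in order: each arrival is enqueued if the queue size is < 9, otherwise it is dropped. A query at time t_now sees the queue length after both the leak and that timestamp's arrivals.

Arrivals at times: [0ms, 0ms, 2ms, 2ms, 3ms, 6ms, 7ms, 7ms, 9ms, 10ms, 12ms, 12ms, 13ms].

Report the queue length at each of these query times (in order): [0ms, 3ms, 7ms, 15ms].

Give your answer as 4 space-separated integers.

Answer: 2 1 2 0

Derivation:
Queue lengths at query times:
  query t=0ms: backlog = 2
  query t=3ms: backlog = 1
  query t=7ms: backlog = 2
  query t=15ms: backlog = 0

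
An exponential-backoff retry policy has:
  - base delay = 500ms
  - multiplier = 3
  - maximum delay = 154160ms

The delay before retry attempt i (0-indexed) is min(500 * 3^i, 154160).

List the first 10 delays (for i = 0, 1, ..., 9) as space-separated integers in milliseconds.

Answer: 500 1500 4500 13500 40500 121500 154160 154160 154160 154160

Derivation:
Computing each delay:
  i=0: min(500*3^0, 154160) = 500
  i=1: min(500*3^1, 154160) = 1500
  i=2: min(500*3^2, 154160) = 4500
  i=3: min(500*3^3, 154160) = 13500
  i=4: min(500*3^4, 154160) = 40500
  i=5: min(500*3^5, 154160) = 121500
  i=6: min(500*3^6, 154160) = 154160
  i=7: min(500*3^7, 154160) = 154160
  i=8: min(500*3^8, 154160) = 154160
  i=9: min(500*3^9, 154160) = 154160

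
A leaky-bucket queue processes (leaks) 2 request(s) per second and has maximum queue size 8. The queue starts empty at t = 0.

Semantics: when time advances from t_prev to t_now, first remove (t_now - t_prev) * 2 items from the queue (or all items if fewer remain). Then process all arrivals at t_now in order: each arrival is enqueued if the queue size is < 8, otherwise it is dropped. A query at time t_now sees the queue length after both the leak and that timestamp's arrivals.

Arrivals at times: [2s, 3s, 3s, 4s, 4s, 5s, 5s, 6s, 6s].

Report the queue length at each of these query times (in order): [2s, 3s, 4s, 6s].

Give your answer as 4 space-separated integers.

Queue lengths at query times:
  query t=2s: backlog = 1
  query t=3s: backlog = 2
  query t=4s: backlog = 2
  query t=6s: backlog = 2

Answer: 1 2 2 2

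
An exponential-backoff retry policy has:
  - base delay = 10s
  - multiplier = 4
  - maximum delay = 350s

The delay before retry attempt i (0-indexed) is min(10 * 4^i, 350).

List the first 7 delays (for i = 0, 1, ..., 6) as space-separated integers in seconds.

Answer: 10 40 160 350 350 350 350

Derivation:
Computing each delay:
  i=0: min(10*4^0, 350) = 10
  i=1: min(10*4^1, 350) = 40
  i=2: min(10*4^2, 350) = 160
  i=3: min(10*4^3, 350) = 350
  i=4: min(10*4^4, 350) = 350
  i=5: min(10*4^5, 350) = 350
  i=6: min(10*4^6, 350) = 350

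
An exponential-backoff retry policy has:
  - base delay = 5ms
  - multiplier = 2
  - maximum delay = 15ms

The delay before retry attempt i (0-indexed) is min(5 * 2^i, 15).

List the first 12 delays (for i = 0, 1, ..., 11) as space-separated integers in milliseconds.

Answer: 5 10 15 15 15 15 15 15 15 15 15 15

Derivation:
Computing each delay:
  i=0: min(5*2^0, 15) = 5
  i=1: min(5*2^1, 15) = 10
  i=2: min(5*2^2, 15) = 15
  i=3: min(5*2^3, 15) = 15
  i=4: min(5*2^4, 15) = 15
  i=5: min(5*2^5, 15) = 15
  i=6: min(5*2^6, 15) = 15
  i=7: min(5*2^7, 15) = 15
  i=8: min(5*2^8, 15) = 15
  i=9: min(5*2^9, 15) = 15
  i=10: min(5*2^10, 15) = 15
  i=11: min(5*2^11, 15) = 15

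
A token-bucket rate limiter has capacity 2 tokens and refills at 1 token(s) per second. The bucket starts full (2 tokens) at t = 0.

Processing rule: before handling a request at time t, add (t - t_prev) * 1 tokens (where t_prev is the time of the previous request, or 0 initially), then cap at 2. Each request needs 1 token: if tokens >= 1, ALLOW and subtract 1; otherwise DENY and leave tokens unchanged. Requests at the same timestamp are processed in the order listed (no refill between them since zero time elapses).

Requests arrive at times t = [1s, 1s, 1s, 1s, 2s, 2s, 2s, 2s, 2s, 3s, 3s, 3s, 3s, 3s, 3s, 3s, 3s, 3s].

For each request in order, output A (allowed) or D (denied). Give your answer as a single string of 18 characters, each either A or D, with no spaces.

Answer: AADDADDDDADDDDDDDD

Derivation:
Simulating step by step:
  req#1 t=1s: ALLOW
  req#2 t=1s: ALLOW
  req#3 t=1s: DENY
  req#4 t=1s: DENY
  req#5 t=2s: ALLOW
  req#6 t=2s: DENY
  req#7 t=2s: DENY
  req#8 t=2s: DENY
  req#9 t=2s: DENY
  req#10 t=3s: ALLOW
  req#11 t=3s: DENY
  req#12 t=3s: DENY
  req#13 t=3s: DENY
  req#14 t=3s: DENY
  req#15 t=3s: DENY
  req#16 t=3s: DENY
  req#17 t=3s: DENY
  req#18 t=3s: DENY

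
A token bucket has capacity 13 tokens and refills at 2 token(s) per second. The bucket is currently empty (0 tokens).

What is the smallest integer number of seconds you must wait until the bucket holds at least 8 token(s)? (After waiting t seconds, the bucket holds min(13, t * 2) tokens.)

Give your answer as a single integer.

Need t * 2 >= 8, so t >= 8/2.
Smallest integer t = ceil(8/2) = 4.

Answer: 4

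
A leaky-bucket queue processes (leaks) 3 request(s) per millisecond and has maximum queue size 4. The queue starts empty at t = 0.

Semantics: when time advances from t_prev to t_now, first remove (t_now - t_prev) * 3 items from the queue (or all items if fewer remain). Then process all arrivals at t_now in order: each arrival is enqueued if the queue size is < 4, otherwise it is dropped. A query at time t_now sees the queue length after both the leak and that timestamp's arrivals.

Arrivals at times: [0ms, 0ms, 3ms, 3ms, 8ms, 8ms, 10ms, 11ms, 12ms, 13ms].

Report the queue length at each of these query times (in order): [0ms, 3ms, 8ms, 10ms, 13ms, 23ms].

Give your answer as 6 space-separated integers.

Answer: 2 2 2 1 1 0

Derivation:
Queue lengths at query times:
  query t=0ms: backlog = 2
  query t=3ms: backlog = 2
  query t=8ms: backlog = 2
  query t=10ms: backlog = 1
  query t=13ms: backlog = 1
  query t=23ms: backlog = 0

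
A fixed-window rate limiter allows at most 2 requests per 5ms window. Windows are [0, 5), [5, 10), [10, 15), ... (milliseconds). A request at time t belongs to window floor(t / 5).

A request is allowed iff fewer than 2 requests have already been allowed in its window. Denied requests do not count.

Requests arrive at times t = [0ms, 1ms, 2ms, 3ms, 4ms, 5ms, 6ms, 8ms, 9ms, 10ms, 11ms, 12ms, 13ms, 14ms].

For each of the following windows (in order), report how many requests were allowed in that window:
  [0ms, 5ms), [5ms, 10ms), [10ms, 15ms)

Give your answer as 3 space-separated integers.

Processing requests:
  req#1 t=0ms (window 0): ALLOW
  req#2 t=1ms (window 0): ALLOW
  req#3 t=2ms (window 0): DENY
  req#4 t=3ms (window 0): DENY
  req#5 t=4ms (window 0): DENY
  req#6 t=5ms (window 1): ALLOW
  req#7 t=6ms (window 1): ALLOW
  req#8 t=8ms (window 1): DENY
  req#9 t=9ms (window 1): DENY
  req#10 t=10ms (window 2): ALLOW
  req#11 t=11ms (window 2): ALLOW
  req#12 t=12ms (window 2): DENY
  req#13 t=13ms (window 2): DENY
  req#14 t=14ms (window 2): DENY

Allowed counts by window: 2 2 2

Answer: 2 2 2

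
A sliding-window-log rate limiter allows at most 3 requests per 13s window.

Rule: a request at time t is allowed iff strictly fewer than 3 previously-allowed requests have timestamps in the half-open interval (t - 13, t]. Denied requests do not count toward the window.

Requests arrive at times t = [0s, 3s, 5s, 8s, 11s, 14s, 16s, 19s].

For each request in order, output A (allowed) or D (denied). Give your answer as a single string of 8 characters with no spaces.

Answer: AAADDAAA

Derivation:
Tracking allowed requests in the window:
  req#1 t=0s: ALLOW
  req#2 t=3s: ALLOW
  req#3 t=5s: ALLOW
  req#4 t=8s: DENY
  req#5 t=11s: DENY
  req#6 t=14s: ALLOW
  req#7 t=16s: ALLOW
  req#8 t=19s: ALLOW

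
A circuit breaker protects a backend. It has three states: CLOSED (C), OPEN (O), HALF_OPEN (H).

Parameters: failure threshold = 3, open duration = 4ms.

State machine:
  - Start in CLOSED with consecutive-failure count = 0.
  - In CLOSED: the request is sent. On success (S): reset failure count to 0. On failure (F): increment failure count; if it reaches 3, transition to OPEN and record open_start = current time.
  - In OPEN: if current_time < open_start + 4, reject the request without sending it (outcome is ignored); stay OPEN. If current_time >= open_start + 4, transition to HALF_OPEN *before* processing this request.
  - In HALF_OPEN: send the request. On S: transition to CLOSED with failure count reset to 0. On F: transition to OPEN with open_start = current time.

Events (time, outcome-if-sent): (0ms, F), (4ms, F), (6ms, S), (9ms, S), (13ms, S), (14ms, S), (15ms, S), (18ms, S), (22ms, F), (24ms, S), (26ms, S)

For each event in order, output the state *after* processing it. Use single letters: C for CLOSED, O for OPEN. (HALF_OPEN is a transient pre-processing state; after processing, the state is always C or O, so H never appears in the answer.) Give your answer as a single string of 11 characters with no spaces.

Answer: CCCCCCCCCCC

Derivation:
State after each event:
  event#1 t=0ms outcome=F: state=CLOSED
  event#2 t=4ms outcome=F: state=CLOSED
  event#3 t=6ms outcome=S: state=CLOSED
  event#4 t=9ms outcome=S: state=CLOSED
  event#5 t=13ms outcome=S: state=CLOSED
  event#6 t=14ms outcome=S: state=CLOSED
  event#7 t=15ms outcome=S: state=CLOSED
  event#8 t=18ms outcome=S: state=CLOSED
  event#9 t=22ms outcome=F: state=CLOSED
  event#10 t=24ms outcome=S: state=CLOSED
  event#11 t=26ms outcome=S: state=CLOSED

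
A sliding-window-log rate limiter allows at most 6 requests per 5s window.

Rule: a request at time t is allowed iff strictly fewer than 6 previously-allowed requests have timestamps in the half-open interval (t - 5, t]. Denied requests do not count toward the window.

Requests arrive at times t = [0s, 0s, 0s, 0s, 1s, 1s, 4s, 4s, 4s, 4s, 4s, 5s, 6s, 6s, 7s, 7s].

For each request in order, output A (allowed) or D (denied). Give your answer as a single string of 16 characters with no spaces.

Answer: AAAAAADDDDDAAAAA

Derivation:
Tracking allowed requests in the window:
  req#1 t=0s: ALLOW
  req#2 t=0s: ALLOW
  req#3 t=0s: ALLOW
  req#4 t=0s: ALLOW
  req#5 t=1s: ALLOW
  req#6 t=1s: ALLOW
  req#7 t=4s: DENY
  req#8 t=4s: DENY
  req#9 t=4s: DENY
  req#10 t=4s: DENY
  req#11 t=4s: DENY
  req#12 t=5s: ALLOW
  req#13 t=6s: ALLOW
  req#14 t=6s: ALLOW
  req#15 t=7s: ALLOW
  req#16 t=7s: ALLOW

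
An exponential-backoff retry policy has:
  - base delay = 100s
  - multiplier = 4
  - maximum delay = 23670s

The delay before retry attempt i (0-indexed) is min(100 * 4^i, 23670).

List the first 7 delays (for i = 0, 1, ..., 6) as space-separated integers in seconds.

Answer: 100 400 1600 6400 23670 23670 23670

Derivation:
Computing each delay:
  i=0: min(100*4^0, 23670) = 100
  i=1: min(100*4^1, 23670) = 400
  i=2: min(100*4^2, 23670) = 1600
  i=3: min(100*4^3, 23670) = 6400
  i=4: min(100*4^4, 23670) = 23670
  i=5: min(100*4^5, 23670) = 23670
  i=6: min(100*4^6, 23670) = 23670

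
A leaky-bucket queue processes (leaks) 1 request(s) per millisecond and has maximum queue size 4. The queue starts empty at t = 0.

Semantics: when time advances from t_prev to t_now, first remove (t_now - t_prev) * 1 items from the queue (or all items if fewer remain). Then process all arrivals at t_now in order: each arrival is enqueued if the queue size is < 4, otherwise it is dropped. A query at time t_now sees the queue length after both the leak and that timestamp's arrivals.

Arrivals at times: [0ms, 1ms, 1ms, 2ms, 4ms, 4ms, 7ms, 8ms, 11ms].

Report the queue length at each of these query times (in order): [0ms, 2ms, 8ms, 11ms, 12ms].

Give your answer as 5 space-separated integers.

Answer: 1 2 1 1 0

Derivation:
Queue lengths at query times:
  query t=0ms: backlog = 1
  query t=2ms: backlog = 2
  query t=8ms: backlog = 1
  query t=11ms: backlog = 1
  query t=12ms: backlog = 0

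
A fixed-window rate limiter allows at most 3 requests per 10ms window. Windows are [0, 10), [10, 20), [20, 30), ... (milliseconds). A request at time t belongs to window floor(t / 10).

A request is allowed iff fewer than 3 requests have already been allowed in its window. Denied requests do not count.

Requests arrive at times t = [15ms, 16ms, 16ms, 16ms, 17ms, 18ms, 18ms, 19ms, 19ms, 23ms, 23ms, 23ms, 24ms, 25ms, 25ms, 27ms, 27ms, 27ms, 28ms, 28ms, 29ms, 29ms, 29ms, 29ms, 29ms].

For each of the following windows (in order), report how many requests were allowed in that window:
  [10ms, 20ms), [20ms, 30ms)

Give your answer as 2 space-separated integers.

Answer: 3 3

Derivation:
Processing requests:
  req#1 t=15ms (window 1): ALLOW
  req#2 t=16ms (window 1): ALLOW
  req#3 t=16ms (window 1): ALLOW
  req#4 t=16ms (window 1): DENY
  req#5 t=17ms (window 1): DENY
  req#6 t=18ms (window 1): DENY
  req#7 t=18ms (window 1): DENY
  req#8 t=19ms (window 1): DENY
  req#9 t=19ms (window 1): DENY
  req#10 t=23ms (window 2): ALLOW
  req#11 t=23ms (window 2): ALLOW
  req#12 t=23ms (window 2): ALLOW
  req#13 t=24ms (window 2): DENY
  req#14 t=25ms (window 2): DENY
  req#15 t=25ms (window 2): DENY
  req#16 t=27ms (window 2): DENY
  req#17 t=27ms (window 2): DENY
  req#18 t=27ms (window 2): DENY
  req#19 t=28ms (window 2): DENY
  req#20 t=28ms (window 2): DENY
  req#21 t=29ms (window 2): DENY
  req#22 t=29ms (window 2): DENY
  req#23 t=29ms (window 2): DENY
  req#24 t=29ms (window 2): DENY
  req#25 t=29ms (window 2): DENY

Allowed counts by window: 3 3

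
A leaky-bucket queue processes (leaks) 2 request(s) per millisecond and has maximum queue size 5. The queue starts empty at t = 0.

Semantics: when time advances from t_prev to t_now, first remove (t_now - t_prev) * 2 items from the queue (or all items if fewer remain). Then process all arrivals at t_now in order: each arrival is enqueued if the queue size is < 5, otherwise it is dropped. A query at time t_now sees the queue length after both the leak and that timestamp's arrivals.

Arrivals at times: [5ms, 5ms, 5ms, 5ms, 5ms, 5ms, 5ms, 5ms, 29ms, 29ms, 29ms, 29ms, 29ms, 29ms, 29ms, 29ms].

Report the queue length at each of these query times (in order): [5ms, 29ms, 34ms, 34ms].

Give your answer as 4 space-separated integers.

Answer: 5 5 0 0

Derivation:
Queue lengths at query times:
  query t=5ms: backlog = 5
  query t=29ms: backlog = 5
  query t=34ms: backlog = 0
  query t=34ms: backlog = 0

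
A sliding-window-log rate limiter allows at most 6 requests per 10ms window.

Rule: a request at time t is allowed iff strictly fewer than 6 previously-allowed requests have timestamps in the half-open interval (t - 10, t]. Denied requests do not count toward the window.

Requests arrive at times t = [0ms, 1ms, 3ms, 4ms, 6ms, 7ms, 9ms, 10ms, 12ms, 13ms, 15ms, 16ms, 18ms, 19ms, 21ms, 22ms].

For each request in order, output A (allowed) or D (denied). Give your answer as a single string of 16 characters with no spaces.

Tracking allowed requests in the window:
  req#1 t=0ms: ALLOW
  req#2 t=1ms: ALLOW
  req#3 t=3ms: ALLOW
  req#4 t=4ms: ALLOW
  req#5 t=6ms: ALLOW
  req#6 t=7ms: ALLOW
  req#7 t=9ms: DENY
  req#8 t=10ms: ALLOW
  req#9 t=12ms: ALLOW
  req#10 t=13ms: ALLOW
  req#11 t=15ms: ALLOW
  req#12 t=16ms: ALLOW
  req#13 t=18ms: ALLOW
  req#14 t=19ms: DENY
  req#15 t=21ms: ALLOW
  req#16 t=22ms: ALLOW

Answer: AAAAAADAAAAAADAA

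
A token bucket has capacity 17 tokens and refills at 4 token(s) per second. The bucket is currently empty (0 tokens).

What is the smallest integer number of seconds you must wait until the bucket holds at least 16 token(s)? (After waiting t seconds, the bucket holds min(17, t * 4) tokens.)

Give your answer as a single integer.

Answer: 4

Derivation:
Need t * 4 >= 16, so t >= 16/4.
Smallest integer t = ceil(16/4) = 4.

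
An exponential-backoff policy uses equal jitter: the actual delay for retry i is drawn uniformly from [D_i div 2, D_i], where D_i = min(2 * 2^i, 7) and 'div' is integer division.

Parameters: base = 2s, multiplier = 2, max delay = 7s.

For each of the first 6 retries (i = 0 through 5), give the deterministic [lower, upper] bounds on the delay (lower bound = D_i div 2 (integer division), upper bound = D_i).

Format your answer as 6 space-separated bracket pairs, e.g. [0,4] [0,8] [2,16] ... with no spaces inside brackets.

Computing bounds per retry:
  i=0: D_i=min(2*2^0,7)=2, bounds=[1,2]
  i=1: D_i=min(2*2^1,7)=4, bounds=[2,4]
  i=2: D_i=min(2*2^2,7)=7, bounds=[3,7]
  i=3: D_i=min(2*2^3,7)=7, bounds=[3,7]
  i=4: D_i=min(2*2^4,7)=7, bounds=[3,7]
  i=5: D_i=min(2*2^5,7)=7, bounds=[3,7]

Answer: [1,2] [2,4] [3,7] [3,7] [3,7] [3,7]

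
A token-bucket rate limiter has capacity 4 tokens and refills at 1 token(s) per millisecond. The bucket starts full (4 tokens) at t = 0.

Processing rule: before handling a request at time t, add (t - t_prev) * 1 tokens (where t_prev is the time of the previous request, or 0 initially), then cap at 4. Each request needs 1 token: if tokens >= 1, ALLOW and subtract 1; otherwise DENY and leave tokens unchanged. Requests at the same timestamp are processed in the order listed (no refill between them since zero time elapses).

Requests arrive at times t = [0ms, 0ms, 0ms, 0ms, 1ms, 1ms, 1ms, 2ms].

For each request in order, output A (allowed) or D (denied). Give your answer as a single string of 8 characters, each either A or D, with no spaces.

Answer: AAAAADDA

Derivation:
Simulating step by step:
  req#1 t=0ms: ALLOW
  req#2 t=0ms: ALLOW
  req#3 t=0ms: ALLOW
  req#4 t=0ms: ALLOW
  req#5 t=1ms: ALLOW
  req#6 t=1ms: DENY
  req#7 t=1ms: DENY
  req#8 t=2ms: ALLOW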